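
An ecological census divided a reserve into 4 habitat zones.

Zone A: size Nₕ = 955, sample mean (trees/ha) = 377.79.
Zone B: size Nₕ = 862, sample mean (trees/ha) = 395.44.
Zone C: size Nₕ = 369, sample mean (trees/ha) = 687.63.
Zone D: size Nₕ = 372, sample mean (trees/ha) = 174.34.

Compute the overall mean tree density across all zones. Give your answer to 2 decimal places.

398.85

N = 955 + 862 + 369 + 372 = 2558.
The stratified mean weights each stratum mean by its population share Nₕ/N.
Σ Nₕx̄ₕ = 955·377.79 + 862·395.44 + 369·687.63 + 372·174.34 = 360789.45 + 340869.28 + 253735.47 + 64854.48 = 1020248.68.
Divide by N: 1020248.68 / 2558 = 398.8462... → 398.85.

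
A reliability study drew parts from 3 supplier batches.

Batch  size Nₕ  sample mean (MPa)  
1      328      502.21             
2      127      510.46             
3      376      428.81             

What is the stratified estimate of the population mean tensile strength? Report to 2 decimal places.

x̄_st = (Σ Nₕx̄ₕ) / (Σ Nₕ) = (328·502.21 + 127·510.46 + 376·428.81) / 831
= 390785.86 / 831 = 470.2598... → 470.26.

470.26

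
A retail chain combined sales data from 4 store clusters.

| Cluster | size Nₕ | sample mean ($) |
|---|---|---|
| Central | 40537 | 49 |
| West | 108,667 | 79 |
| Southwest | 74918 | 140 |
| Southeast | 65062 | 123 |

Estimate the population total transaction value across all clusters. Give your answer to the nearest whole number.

29062152

Population total = Σ Nₕ·x̄ₕ (each stratum's size times its mean).
40537·49 + 108667·79 + 74918·140 + 65062·123 = 1986313 + 8584693 + 10488520 + 8002626 = 29062152.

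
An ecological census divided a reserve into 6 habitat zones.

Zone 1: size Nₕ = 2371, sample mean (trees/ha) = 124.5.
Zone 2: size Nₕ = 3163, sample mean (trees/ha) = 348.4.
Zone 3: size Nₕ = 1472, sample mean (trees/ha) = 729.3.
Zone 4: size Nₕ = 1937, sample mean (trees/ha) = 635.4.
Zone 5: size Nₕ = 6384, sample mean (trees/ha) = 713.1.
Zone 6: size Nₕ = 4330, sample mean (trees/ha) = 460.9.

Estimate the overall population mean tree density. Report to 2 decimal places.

N = 19657; weights Wₕ = Nₕ/N = (0.1206, 0.1609, 0.0749, 0.0985, 0.3248, 0.2203).
x̄_st = Σ Wₕ·x̄ₕ = 0.1206·124.5 + 0.1609·348.4 + 0.0749·729.3 + 0.0985·635.4 + 0.3248·713.1 + 0.2203·460.9 ≈ 521.4227...
→ 521.42.

521.42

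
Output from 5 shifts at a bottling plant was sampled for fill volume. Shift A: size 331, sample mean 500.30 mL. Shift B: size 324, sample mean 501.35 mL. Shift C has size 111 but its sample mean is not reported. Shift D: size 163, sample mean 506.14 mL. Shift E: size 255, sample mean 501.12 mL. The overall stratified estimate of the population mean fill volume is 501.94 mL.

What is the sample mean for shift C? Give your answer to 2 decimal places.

N = 331 + 324 + 111 + 163 + 255 = 1184.
Overall total = μ·N = 501.94·1184 = 594296.96.
Subtract the known strata: 331·500.30 + 324·501.35 + 163·506.14 + 255·501.12 = 538323.12.
Remaining total for shift C: 594296.96 − 538323.12 = 55973.84.
Divide by its size: 55973.84 / 111 = 504.2688... → 504.27.

504.27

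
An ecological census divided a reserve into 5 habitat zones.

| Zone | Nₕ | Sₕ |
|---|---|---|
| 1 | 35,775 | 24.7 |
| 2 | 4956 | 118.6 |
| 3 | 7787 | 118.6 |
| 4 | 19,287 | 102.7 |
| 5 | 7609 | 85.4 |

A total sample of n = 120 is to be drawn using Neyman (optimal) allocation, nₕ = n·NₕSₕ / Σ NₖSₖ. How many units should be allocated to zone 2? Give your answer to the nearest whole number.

Σ NₕSₕ = 35775·24.7 + 4956·118.6 + 7787·118.6 + 19287·102.7 + 7609·85.4 = 5025545.8.
Share for 2: 587781.6/5025545.8 = 0.11696.
n_2 = 120 × 0.11696 = 14.035... → 14.

14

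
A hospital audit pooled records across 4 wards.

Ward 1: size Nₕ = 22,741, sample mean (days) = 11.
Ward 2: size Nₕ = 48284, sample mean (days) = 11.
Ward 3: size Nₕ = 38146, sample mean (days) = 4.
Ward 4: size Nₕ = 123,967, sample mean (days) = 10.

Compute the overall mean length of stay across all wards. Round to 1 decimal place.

9.3

x̄_st = (Σ Nₕx̄ₕ) / (Σ Nₕ) = (22741·11 + 48284·11 + 38146·4 + 123967·10) / 233138
= 2173529 / 233138 = 9.323... → 9.3.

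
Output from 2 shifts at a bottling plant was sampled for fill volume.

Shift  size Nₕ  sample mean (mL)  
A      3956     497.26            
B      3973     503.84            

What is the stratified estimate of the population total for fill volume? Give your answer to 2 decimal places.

3968916.88

A: 3956·497.26 = 1967160.56
B: 3973·503.84 = 2001756.32
τ̂ = Σ Nₕx̄ₕ = 3968916.88.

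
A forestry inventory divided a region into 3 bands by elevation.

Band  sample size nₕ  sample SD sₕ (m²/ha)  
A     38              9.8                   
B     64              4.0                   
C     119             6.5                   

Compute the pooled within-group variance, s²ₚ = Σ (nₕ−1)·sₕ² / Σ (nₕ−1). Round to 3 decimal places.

43.793

A: (38−1)·9.8² = 37·96.04 = 3553.48
B: (64−1)·4.0² = 63·16 = 1008
C: (119−1)·6.5² = 118·42.25 = 4985.5
Numerator = 9546.98; denominator = Σ(nₕ−1) = 218.
s²ₚ = 9546.98/218 = 43.79349... → 43.793.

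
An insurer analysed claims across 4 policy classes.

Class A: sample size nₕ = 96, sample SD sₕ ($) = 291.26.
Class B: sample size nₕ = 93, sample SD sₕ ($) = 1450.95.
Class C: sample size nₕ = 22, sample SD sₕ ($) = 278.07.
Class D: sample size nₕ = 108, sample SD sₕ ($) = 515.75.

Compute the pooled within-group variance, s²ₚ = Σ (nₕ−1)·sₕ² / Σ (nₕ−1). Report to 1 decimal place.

A: (96−1)·291.26² = 95·84832.3876 = 8059076.822
B: (93−1)·1450.95² = 92·2105255.9025 = 193683543.03
C: (22−1)·278.07² = 21·77322.9249 = 1623781.4229
D: (108−1)·515.75² = 107·265998.0625 = 28461792.6875
Numerator = 231828193.9624; denominator = Σ(nₕ−1) = 315.
s²ₚ = 231828193.9624/315 = 735962.521... → 735962.5.

735962.5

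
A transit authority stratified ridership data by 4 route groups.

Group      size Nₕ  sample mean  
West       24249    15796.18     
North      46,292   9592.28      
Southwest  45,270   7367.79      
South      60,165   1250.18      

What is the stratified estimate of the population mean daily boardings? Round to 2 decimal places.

x̄_st = (Σ Nₕx̄ₕ) / (Σ Nₕ) = (24249·15796.18 + 46292·9592.28 + 45270·7367.79 + 60165·1250.18) / 175976
= 1235844327.58 / 175976 = 7022.8004... → 7022.80.

7022.80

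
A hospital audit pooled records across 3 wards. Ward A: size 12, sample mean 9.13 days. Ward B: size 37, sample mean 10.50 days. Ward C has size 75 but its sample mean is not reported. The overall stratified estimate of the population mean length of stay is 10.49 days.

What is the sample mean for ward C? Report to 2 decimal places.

N = 12 + 37 + 75 = 124.
Overall total = μ·N = 10.49·124 = 1300.76.
Subtract the known strata: 12·9.13 + 37·10.50 = 498.06.
Remaining total for ward C: 1300.76 − 498.06 = 802.7.
Divide by its size: 802.7 / 75 = 10.7027... → 10.70.

10.70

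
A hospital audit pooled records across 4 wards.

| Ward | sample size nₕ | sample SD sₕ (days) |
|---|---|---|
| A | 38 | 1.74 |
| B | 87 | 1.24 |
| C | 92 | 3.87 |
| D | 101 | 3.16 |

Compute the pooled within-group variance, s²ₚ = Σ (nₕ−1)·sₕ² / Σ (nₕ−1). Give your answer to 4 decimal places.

8.2984

A: (38−1)·1.74² = 37·3.0276 = 112.0212
B: (87−1)·1.24² = 86·1.5376 = 132.2336
C: (92−1)·3.87² = 91·14.9769 = 1362.8979
D: (101−1)·3.16² = 100·9.9856 = 998.56
Numerator = 2605.7127; denominator = Σ(nₕ−1) = 314.
s²ₚ = 2605.7127/314 = 8.298448... → 8.2984.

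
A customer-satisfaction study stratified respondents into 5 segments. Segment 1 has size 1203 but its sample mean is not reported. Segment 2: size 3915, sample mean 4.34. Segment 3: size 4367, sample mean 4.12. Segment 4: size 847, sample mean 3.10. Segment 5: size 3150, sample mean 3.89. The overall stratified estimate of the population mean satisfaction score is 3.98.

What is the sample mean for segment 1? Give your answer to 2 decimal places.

3.16

Σ Nₕx̄ₕ = N·μ, so 1203·x̄_1 = 13482·3.98 − (3915·4.34 + 4367·4.12 + 847·3.10 + 3150·3.89).
= 53658.36 − 49862.34 = 3796.02.
x̄_1 = 3796.02 / 1203 = 3.1555... → 3.16.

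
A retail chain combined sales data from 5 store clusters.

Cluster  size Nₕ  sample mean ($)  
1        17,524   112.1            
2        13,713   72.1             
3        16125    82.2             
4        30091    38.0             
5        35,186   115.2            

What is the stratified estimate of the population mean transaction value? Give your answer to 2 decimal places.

N = 112639; weights Wₕ = Nₕ/N = (0.1556, 0.1217, 0.1432, 0.2671, 0.3124).
x̄_st = Σ Wₕ·x̄ₕ = 0.1556·112.1 + 0.1217·72.1 + 0.1432·82.2 + 0.2671·38.0 + 0.3124·115.2 ≈ 84.1228...
→ 84.12.

84.12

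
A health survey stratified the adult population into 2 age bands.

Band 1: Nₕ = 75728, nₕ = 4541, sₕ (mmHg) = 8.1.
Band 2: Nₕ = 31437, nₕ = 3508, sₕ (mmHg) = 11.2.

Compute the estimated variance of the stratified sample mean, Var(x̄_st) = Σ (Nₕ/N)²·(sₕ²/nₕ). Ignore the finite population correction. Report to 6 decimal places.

0.010292

N = 107165; Wₕ = Nₕ/N.
band 1: (75728/107165)²·8.1²/4541 = 0.007214821
band 2: (31437/107165)²·11.2²/3508 = 0.003077179
Sum = 0.010292000 → 0.010292.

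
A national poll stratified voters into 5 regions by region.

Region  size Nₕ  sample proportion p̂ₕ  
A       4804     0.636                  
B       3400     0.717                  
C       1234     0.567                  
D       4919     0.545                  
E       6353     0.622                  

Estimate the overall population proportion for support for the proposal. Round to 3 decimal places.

Wₕ = Nₕ/N with N = 20710: 0.2320, 0.1642, 0.0596, 0.2375, 0.3068.
p̂_st = 0.2320·0.636 + 0.1642·0.717 + 0.0596·0.567 + 0.2375·0.545 + 0.3068·0.622 ≈ 0.61928... → 0.619.

0.619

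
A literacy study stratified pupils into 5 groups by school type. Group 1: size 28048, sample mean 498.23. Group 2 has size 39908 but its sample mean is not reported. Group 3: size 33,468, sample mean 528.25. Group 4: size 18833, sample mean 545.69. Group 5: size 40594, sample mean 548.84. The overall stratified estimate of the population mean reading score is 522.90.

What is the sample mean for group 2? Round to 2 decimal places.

498.61

Σ Nₕx̄ₕ = N·μ, so 39908·x̄_2 = 160851·522.90 − (28048·498.23 + 33468·528.25 + 18833·545.69 + 40594·548.84).
= 84108987.9 − 64210416.77 = 19898571.13.
x̄_2 = 19898571.13 / 39908 = 498.6111... → 498.61.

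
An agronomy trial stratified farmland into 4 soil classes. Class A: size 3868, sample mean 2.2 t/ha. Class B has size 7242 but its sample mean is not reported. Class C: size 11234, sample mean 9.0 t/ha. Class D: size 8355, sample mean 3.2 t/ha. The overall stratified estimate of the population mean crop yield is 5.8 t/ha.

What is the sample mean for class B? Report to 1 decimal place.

Σ Nₕx̄ₕ = N·μ, so 7242·x̄_B = 30699·5.8 − (3868·2.2 + 11234·9.0 + 8355·3.2).
= 178054.2 − 136351.6 = 41702.6.
x̄_B = 41702.6 / 7242 = 5.758... → 5.8.

5.8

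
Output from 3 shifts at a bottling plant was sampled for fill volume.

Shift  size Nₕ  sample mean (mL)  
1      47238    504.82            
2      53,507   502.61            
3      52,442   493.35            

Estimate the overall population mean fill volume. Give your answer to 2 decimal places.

N = 153187; weights Wₕ = Nₕ/N = (0.3084, 0.3493, 0.3423).
x̄_st = Σ Wₕ·x̄ₕ = 0.3084·504.82 + 0.3493·502.61 + 0.3423·493.35 ≈ 500.1214...
→ 500.12.

500.12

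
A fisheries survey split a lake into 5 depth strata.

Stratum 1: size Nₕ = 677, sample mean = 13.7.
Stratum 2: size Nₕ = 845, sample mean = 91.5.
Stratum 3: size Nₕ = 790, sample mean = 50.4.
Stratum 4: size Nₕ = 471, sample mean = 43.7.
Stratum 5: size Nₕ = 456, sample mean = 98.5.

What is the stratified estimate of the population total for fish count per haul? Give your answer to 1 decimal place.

191907.1

Estimate total by summing Nₕ·x̄ₕ over strata.
677·13.7 + 845·91.5 + 790·50.4 + 471·43.7 + 456·98.5 = 9274.9 + 77317.5 + 39816 + 20582.7 + 44916 = 191907.1.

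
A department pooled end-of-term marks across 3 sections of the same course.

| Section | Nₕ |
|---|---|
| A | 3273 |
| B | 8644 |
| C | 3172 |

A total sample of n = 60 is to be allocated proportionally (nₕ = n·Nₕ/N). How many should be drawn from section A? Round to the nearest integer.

N = 3273 + 8644 + 3172 = 15089.
n_A = 60·3273/15089 = 13.015... → 13.

13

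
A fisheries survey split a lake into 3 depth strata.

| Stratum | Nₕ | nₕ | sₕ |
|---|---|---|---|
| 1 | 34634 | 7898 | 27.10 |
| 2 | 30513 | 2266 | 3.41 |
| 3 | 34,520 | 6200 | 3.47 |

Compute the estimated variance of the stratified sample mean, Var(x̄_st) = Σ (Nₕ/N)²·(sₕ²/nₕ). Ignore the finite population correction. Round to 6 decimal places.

0.011942

N = 99667; Wₕ = Nₕ/N.
stratum 1: (34634/99667)²·27.10²/7898 = 0.011228558
stratum 2: (30513/99667)²·3.41²/2266 = 0.000480968
stratum 3: (34520/99667)²·3.47²/6200 = 0.000232973
Sum = 0.011942499 → 0.011942.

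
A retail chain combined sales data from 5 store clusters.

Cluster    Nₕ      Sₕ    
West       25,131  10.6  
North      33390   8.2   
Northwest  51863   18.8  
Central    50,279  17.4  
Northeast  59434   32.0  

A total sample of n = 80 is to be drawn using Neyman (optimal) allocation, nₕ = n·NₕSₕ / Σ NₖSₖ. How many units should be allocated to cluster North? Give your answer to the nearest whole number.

West: NₕSₕ = 25131·10.6 = 266388.6
North: NₕSₕ = 33390·8.2 = 273798
Northwest: NₕSₕ = 51863·18.8 = 975024.4
Central: NₕSₕ = 50279·17.4 = 874854.6
Northeast: NₕSₕ = 59434·32.0 = 1901888
Σ NₕSₕ = 4291953.6.
n_North = 80·273798/4291953.6 = 5.103... → 5.

5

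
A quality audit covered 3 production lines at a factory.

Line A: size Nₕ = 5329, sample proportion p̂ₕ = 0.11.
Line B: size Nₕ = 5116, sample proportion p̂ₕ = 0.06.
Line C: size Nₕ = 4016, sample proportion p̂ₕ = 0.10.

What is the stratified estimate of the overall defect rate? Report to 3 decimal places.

0.090

Wₕ = Nₕ/N with N = 14461: 0.3685, 0.3538, 0.2777.
p̂_st = 0.3685·0.11 + 0.3538·0.06 + 0.2777·0.10 ≈ 0.08953... → 0.090.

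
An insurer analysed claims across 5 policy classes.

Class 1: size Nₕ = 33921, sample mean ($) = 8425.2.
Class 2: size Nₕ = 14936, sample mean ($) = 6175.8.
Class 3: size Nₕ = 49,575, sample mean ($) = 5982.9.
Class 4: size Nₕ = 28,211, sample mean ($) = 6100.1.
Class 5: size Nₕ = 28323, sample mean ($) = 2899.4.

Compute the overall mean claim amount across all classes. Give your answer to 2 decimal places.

x̄_st = (Σ Nₕx̄ₕ) / (Σ Nₕ) = (33921·8425.2 + 14936·6175.8 + 49575·5982.9 + 28211·6100.1 + 28323·2899.4) / 154966
= 928844852.8 / 154966 = 5993.8622... → 5993.86.

5993.86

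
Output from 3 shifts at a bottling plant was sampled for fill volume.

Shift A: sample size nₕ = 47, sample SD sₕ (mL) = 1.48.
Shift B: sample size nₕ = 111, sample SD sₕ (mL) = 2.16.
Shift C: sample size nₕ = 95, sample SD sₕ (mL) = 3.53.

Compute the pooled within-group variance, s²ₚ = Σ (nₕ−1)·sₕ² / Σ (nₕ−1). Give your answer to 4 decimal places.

A: (47−1)·1.48² = 46·2.1904 = 100.7584
B: (111−1)·2.16² = 110·4.6656 = 513.216
C: (95−1)·3.53² = 94·12.4609 = 1171.3246
Numerator = 1785.299; denominator = Σ(nₕ−1) = 250.
s²ₚ = 1785.299/250 = 7.141196 → 7.1412.

7.1412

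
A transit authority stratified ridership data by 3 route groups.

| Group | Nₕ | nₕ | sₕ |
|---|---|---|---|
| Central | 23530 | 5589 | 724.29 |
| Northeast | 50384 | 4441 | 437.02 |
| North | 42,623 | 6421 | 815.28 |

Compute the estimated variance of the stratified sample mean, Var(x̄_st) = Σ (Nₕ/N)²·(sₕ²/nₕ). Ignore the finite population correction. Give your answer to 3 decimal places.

N = 116537; Wₕ = Nₕ/N.
group Central: (23530/116537)²·724.29²/5589 = 3.826547
group Northeast: (50384/116537)²·437.02²/4441 = 8.038582
group North: (42623/116537)²·815.28²/6421 = 13.847497
Sum = 25.712626 → 25.713.

25.713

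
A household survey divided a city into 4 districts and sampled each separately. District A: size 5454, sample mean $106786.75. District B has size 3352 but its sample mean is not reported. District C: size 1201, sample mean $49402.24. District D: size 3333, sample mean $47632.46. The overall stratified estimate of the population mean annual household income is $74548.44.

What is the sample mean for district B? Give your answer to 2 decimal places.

57867.00

Σ Nₕx̄ₕ = N·μ, so 3352·x̄_B = 13340·74548.44 − (5454·106786.75 + 1201·49402.24 + 3333·47632.46).
= 994476189.6 − 800506013.92 = 193970175.68.
x̄_B = 193970175.68 / 3352 = 57866.9975... → 57867.00.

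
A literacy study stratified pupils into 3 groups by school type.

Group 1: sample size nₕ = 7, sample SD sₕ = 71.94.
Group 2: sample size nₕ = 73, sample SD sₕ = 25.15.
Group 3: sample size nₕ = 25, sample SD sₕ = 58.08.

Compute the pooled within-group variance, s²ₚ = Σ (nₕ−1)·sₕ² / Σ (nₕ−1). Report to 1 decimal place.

1544.6

Degrees of freedom: 6 + 72 + 24 = 102.
Σ(nₕ−1)sₕ² = 6·5175.3636 + 72·632.5225 + 24·3373.2864 = 157552.6752.
s²ₚ = 157552.6752 / 102 = 1544.634... → 1544.6.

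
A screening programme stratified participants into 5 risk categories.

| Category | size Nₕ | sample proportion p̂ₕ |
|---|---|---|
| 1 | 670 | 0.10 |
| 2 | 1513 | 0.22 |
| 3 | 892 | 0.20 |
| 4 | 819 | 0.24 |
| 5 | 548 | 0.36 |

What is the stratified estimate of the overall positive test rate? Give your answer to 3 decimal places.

Wₕ = Nₕ/N with N = 4442: 0.1508, 0.3406, 0.2008, 0.1844, 0.1234.
p̂_st = 0.1508·0.10 + 0.3406·0.22 + 0.2008·0.20 + 0.1844·0.24 + 0.1234·0.36 ≈ 0.21884... → 0.219.

0.219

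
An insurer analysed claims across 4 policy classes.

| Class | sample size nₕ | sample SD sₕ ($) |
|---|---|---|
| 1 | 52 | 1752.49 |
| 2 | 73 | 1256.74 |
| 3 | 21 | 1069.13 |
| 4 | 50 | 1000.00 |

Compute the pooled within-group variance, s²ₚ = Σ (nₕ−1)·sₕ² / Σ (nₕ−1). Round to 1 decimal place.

1782341.3

1: (52−1)·1752.49² = 51·3071221.2001 = 156632281.2051
2: (73−1)·1256.74² = 72·1579395.4276 = 113716470.7872
3: (21−1)·1069.13² = 20·1143038.9569 = 22860779.138
4: (50−1)·1000.00² = 49·1000000 = 49000000
Numerator = 342209531.1303; denominator = Σ(nₕ−1) = 192.
s²ₚ = 342209531.1303/192 = 1782341.308... → 1782341.3.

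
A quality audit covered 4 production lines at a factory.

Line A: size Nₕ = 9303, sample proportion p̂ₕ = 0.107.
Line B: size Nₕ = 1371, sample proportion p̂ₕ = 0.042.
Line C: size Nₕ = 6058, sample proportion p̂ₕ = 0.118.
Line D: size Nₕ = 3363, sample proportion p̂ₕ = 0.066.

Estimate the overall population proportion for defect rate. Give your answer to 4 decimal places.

0.0990

N = 9303 + 1371 + 6058 + 3363 = 20095.
Overall proportion = Σ (Nₕ/N)·p̂ₕ.
Σ Nₕp̂ₕ = 995.421 + 57.582 + 714.844 + 221.958 = 1989.805.
1989.805 / 20095 = 0.099020... → 0.0990.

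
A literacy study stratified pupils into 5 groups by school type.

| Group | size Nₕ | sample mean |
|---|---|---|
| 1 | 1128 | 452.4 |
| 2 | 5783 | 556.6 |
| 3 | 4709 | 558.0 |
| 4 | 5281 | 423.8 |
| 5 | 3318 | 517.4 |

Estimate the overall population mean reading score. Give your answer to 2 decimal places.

509.99

N = 1128 + 5783 + 4709 + 5281 + 3318 = 20219.
The stratified mean weights each stratum mean by its population share Nₕ/N.
Σ Nₕx̄ₕ = 1128·452.4 + 5783·556.6 + 4709·558.0 + 5281·423.8 + 3318·517.4 = 510307.2 + 3218817.8 + 2627622 + 2238087.8 + 1716733.2 = 10311568.
Divide by N: 10311568 / 20219 = 509.9940... → 509.99.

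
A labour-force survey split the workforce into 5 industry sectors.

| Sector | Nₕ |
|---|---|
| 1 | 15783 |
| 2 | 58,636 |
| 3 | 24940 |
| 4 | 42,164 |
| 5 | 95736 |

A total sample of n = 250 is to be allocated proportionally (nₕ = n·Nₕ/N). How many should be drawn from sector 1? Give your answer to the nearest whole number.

N = 15783 + 58636 + 24940 + 42164 + 95736 = 237259.
n_1 = 250·15783/237259 = 16.631... → 17.

17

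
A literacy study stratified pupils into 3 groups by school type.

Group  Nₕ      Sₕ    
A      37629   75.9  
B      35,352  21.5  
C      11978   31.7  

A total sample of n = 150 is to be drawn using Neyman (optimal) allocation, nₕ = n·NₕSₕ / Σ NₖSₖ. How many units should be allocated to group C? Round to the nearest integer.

14

Σ NₕSₕ = 37629·75.9 + 35352·21.5 + 11978·31.7 = 3995811.7.
Share for C: 379702.6/3995811.7 = 0.09503.
n_C = 150 × 0.09503 = 14.254... → 14.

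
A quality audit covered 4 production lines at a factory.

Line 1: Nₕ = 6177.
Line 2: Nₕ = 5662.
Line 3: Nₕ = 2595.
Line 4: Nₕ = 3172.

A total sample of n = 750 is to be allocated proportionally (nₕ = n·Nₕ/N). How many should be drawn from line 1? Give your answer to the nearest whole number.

263

Share of line 1 = 6177/17606 = 0.35085.
Allocate 750 × 0.35085 = 263.135... → 263.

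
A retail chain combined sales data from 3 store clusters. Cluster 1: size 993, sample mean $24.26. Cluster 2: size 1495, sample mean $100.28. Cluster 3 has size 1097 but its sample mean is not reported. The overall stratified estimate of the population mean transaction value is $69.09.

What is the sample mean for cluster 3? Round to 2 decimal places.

67.16

Σ Nₕx̄ₕ = N·μ, so 1097·x̄_3 = 3585·69.09 − (993·24.26 + 1495·100.28).
= 247687.65 − 174008.78 = 73678.87.
x̄_3 = 73678.87 / 1097 = 67.1640... → 67.16.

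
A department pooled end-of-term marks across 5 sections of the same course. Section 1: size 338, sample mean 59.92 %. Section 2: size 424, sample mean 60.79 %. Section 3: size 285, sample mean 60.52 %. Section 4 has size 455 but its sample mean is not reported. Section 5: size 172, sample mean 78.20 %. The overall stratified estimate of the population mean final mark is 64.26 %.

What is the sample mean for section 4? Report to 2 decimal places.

Σ Nₕx̄ₕ = N·μ, so 455·x̄_4 = 1674·64.26 − (338·59.92 + 424·60.79 + 285·60.52 + 172·78.20).
= 107571.24 − 76726.52 = 30844.72.
x̄_4 = 30844.72 / 455 = 67.7906... → 67.79.

67.79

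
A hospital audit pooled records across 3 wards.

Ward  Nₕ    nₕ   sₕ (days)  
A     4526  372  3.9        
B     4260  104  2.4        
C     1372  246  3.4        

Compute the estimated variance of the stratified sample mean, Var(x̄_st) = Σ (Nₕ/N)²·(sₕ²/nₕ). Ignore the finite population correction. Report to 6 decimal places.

N = 10158; Wₕ = Nₕ/N.
ward A: (4526/10158)²·3.9²/372 = 0.008117064
ward B: (4260/10158)²·2.4²/104 = 0.009740739
ward C: (1372/10158)²·3.4²/246 = 0.000857264
Sum = 0.018715067 → 0.018715.

0.018715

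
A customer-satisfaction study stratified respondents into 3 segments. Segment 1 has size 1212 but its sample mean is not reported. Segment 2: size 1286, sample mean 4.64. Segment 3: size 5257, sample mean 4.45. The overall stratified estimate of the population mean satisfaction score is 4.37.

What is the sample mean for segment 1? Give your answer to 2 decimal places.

3.74

N = 1212 + 1286 + 5257 = 7755.
Overall total = μ·N = 4.37·7755 = 33889.35.
Subtract the known strata: 1286·4.64 + 5257·4.45 = 29360.69.
Remaining total for segment 1: 33889.35 − 29360.69 = 4528.66.
Divide by its size: 4528.66 / 1212 = 3.7365... → 3.74.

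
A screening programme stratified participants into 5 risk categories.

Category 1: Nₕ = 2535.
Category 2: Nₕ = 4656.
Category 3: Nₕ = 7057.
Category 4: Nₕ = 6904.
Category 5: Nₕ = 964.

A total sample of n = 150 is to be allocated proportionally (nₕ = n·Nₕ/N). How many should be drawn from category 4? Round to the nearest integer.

N = 2535 + 4656 + 7057 + 6904 + 964 = 22116.
n_4 = 150·6904/22116 = 46.826... → 47.

47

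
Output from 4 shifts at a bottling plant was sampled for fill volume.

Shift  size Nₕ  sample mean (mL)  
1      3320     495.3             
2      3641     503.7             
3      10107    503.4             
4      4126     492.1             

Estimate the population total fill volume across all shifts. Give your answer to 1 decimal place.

Population total = Σ Nₕ·x̄ₕ (each stratum's size times its mean).
3320·495.3 + 3641·503.7 + 10107·503.4 + 4126·492.1 = 1644396 + 1833971.7 + 5087863.8 + 2030404.6 = 10596636.1.

10596636.1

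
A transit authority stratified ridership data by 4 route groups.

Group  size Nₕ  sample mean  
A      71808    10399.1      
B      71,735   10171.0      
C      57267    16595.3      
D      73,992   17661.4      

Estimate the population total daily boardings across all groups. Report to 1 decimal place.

3733520611.7

Estimate total by summing Nₕ·x̄ₕ over strata.
71808·10399.1 + 71735·10171.0 + 57267·16595.3 + 73992·17661.4 = 746738572.8 + 729616685 + 950363045.1 + 1306802308.8 = 3733520611.7.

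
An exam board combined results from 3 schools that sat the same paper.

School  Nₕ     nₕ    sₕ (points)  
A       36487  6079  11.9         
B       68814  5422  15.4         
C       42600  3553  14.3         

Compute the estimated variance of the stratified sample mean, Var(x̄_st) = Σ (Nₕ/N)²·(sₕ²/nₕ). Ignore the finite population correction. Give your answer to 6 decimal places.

0.015661

N = 147901; Wₕ = Nₕ/N.
school A: (36487/147901)²·11.9²/6079 = 0.001417738
school B: (68814/147901)²·15.4²/5422 = 0.009468764
school C: (42600/147901)²·14.3²/3553 = 0.004774785
Sum = 0.015661287 → 0.015661.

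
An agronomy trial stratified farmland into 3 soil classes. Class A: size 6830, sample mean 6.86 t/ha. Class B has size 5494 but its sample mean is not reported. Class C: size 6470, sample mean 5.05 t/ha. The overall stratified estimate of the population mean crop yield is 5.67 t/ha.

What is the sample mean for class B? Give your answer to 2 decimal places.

N = 6830 + 5494 + 6470 = 18794.
Overall total = μ·N = 5.67·18794 = 106561.98.
Subtract the known strata: 6830·6.86 + 6470·5.05 = 79527.3.
Remaining total for class B: 106561.98 − 79527.3 = 27034.68.
Divide by its size: 27034.68 / 5494 = 4.9208... → 4.92.

4.92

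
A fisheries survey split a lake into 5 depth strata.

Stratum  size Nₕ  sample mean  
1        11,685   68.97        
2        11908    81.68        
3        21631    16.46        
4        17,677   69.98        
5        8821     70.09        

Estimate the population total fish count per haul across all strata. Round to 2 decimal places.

3989906.50

1: 11685·68.97 = 805914.45
2: 11908·81.68 = 972645.44
3: 21631·16.46 = 356046.26
4: 17677·69.98 = 1237036.46
5: 8821·70.09 = 618263.89
τ̂ = Σ Nₕx̄ₕ = 3989906.50.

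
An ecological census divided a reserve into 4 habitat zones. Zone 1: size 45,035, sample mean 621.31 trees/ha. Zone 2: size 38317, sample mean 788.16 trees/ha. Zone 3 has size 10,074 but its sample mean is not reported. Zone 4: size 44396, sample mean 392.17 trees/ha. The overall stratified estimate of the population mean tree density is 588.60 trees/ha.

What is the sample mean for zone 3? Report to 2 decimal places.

549.00

N = 45035 + 38317 + 10074 + 44396 = 137822.
Overall total = μ·N = 588.60·137822 = 81122029.2.
Subtract the known strata: 45035·621.31 + 38317·788.16 + 44396·392.17 = 75591401.89.
Remaining total for zone 3: 81122029.2 − 75591401.89 = 5530627.31.
Divide by its size: 5530627.31 / 10074 = 549.0001... → 549.00.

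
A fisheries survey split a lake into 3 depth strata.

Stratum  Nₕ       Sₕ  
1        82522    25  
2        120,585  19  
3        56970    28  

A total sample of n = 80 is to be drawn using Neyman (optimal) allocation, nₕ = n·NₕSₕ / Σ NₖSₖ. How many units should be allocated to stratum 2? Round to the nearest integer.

31

1: NₕSₕ = 82522·25 = 2063050
2: NₕSₕ = 120585·19 = 2291115
3: NₕSₕ = 56970·28 = 1595160
Σ NₕSₕ = 5949325.
n_2 = 80·2291115/5949325 = 30.808... → 31.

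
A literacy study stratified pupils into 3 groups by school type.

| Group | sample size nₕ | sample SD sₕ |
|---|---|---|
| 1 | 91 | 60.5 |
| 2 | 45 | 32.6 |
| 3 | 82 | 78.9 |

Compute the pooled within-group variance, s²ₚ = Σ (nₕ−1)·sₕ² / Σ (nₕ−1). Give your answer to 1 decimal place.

4095.0

1: (91−1)·60.5² = 90·3660.25 = 329422.5
2: (45−1)·32.6² = 44·1062.76 = 46761.44
3: (82−1)·78.9² = 81·6225.21 = 504242.01
Numerator = 880425.95; denominator = Σ(nₕ−1) = 215.
s²ₚ = 880425.95/215 = 4095.004... → 4095.0.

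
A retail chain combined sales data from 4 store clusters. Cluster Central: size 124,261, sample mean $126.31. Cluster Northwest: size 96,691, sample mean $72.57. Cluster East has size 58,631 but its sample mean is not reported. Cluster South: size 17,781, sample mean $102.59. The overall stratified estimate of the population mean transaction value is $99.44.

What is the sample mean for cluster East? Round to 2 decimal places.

85.85

N = 124261 + 96691 + 58631 + 17781 = 297364.
Overall total = μ·N = 99.44·297364 = 29569876.16.
Subtract the known strata: 124261·126.31 + 96691·72.57 + 17781·102.59 = 24536425.57.
Remaining total for cluster East: 29569876.16 − 24536425.57 = 5033450.59.
Divide by its size: 5033450.59 / 58631 = 85.8496... → 85.85.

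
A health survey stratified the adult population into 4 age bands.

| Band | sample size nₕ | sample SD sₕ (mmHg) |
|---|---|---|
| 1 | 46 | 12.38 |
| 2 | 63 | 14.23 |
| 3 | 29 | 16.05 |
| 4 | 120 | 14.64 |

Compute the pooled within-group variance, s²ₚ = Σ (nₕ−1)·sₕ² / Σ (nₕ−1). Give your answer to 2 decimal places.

1: (46−1)·12.38² = 45·153.2644 = 6896.898
2: (63−1)·14.23² = 62·202.4929 = 12554.5598
3: (29−1)·16.05² = 28·257.6025 = 7212.87
4: (120−1)·14.64² = 119·214.3296 = 25505.2224
Numerator = 52169.5502; denominator = Σ(nₕ−1) = 254.
s²ₚ = 52169.5502/254 = 205.3919... → 205.39.

205.39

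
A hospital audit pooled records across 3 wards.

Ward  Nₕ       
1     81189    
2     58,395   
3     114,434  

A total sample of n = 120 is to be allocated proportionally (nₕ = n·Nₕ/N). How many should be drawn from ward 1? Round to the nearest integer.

38

N = 81189 + 58395 + 114434 = 254018.
n_1 = 120·81189/254018 = 38.354... → 38.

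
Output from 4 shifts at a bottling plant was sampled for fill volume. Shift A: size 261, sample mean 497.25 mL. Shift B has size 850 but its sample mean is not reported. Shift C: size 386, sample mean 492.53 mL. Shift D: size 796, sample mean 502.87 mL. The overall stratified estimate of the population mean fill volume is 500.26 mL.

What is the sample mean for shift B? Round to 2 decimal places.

502.25

N = 261 + 850 + 386 + 796 = 2293.
Overall total = μ·N = 500.26·2293 = 1147096.18.
Subtract the known strata: 261·497.25 + 386·492.53 + 796·502.87 = 720183.35.
Remaining total for shift B: 1147096.18 − 720183.35 = 426912.83.
Divide by its size: 426912.83 / 850 = 502.2504... → 502.25.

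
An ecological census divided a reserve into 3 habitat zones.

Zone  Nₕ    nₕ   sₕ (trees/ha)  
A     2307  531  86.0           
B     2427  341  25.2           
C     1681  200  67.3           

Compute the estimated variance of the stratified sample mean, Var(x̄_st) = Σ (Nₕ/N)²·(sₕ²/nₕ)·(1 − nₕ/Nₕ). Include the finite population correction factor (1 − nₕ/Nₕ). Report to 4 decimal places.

2.9859

N = 6415. Term for each stratum: Wₕ²sₕ²/nₕ·(1−nₕ/Nₕ).
Var(x̄_st) = 1.3867546 + 0.2291065 + 1.3700284 = 2.9858896 → 2.9859.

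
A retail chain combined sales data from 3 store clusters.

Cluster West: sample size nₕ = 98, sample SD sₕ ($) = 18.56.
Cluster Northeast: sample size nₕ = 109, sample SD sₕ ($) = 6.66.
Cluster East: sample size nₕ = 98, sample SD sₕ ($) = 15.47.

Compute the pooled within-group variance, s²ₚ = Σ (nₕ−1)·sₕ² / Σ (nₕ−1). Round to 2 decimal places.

203.37

Degrees of freedom: 97 + 108 + 97 = 302.
Σ(nₕ−1)sₕ² = 97·344.4736 + 108·44.3556 + 97·239.3209 = 61418.4713.
s²ₚ = 61418.4713 / 302 = 203.3724... → 203.37.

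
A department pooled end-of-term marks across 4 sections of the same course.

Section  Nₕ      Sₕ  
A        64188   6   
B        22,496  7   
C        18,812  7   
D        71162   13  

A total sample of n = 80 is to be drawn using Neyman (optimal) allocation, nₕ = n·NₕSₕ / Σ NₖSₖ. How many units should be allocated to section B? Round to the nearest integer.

Σ NₕSₕ = 64188·6 + 22496·7 + 18812·7 + 71162·13 = 1599390.
Share for B: 157472/1599390 = 0.09846.
n_B = 80 × 0.09846 = 7.877... → 8.

8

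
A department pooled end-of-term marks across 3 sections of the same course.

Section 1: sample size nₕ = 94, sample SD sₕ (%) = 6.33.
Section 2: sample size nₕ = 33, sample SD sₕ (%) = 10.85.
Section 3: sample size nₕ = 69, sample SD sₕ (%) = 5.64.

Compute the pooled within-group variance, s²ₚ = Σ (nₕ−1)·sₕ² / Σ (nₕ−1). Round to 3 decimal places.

50.034

Degrees of freedom: 93 + 32 + 68 = 193.
Σ(nₕ−1)sₕ² = 93·40.0689 + 32·117.7225 + 68·31.8096 = 9656.5805.
s²ₚ = 9656.5805 / 193 = 50.03410... → 50.034.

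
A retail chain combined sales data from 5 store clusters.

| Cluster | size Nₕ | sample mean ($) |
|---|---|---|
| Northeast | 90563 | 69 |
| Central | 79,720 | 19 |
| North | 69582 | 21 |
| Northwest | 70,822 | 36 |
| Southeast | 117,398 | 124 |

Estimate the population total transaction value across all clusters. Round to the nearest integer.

Northeast: 90563·69 = 6248847
Central: 79720·19 = 1514680
North: 69582·21 = 1461222
Northwest: 70822·36 = 2549592
Southeast: 117398·124 = 14557352
τ̂ = Σ Nₕx̄ₕ = 26331693.

26331693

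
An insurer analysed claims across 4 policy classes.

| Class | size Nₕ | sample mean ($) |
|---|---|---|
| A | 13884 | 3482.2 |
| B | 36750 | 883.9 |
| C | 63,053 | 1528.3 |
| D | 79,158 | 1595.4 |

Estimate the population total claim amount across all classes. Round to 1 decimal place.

303482762.9

A: 13884·3482.2 = 48346864.8
B: 36750·883.9 = 32483325
C: 63053·1528.3 = 96363899.9
D: 79158·1595.4 = 126288673.2
τ̂ = Σ Nₕx̄ₕ = 303482762.9.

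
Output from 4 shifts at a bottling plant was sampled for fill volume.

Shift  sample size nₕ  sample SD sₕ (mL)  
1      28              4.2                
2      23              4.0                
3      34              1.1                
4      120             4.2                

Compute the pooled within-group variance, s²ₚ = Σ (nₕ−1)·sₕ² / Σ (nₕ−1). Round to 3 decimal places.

14.763

1: (28−1)·4.2² = 27·17.64 = 476.28
2: (23−1)·4.0² = 22·16 = 352
3: (34−1)·1.1² = 33·1.21 = 39.93
4: (120−1)·4.2² = 119·17.64 = 2099.16
Numerator = 2967.37; denominator = Σ(nₕ−1) = 201.
s²ₚ = 2967.37/201 = 14.76303... → 14.763.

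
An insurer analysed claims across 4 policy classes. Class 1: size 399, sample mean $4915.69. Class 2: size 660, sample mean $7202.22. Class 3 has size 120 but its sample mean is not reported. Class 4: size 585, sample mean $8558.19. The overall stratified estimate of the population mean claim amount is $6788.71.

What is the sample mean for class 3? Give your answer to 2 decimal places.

N = 399 + 660 + 120 + 585 = 1764.
Overall total = μ·N = 6788.71·1764 = 11975284.44.
Subtract the known strata: 399·4915.69 + 660·7202.22 + 585·8558.19 = 11721366.66.
Remaining total for class 3: 11975284.44 − 11721366.66 = 253917.78.
Divide by its size: 253917.78 / 120 = 2115.9815 → 2115.98.

2115.98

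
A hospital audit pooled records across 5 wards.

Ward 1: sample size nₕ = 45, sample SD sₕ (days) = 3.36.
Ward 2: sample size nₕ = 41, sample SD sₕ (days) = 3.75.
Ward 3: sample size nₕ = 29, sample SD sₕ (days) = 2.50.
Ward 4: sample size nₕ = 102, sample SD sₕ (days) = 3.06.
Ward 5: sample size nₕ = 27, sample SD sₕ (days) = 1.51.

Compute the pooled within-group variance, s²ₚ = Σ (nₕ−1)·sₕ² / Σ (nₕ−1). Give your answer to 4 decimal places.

9.3692

Degrees of freedom: 44 + 40 + 28 + 101 + 26 = 239.
Σ(nₕ−1)sₕ² = 44·11.2896 + 40·14.0625 + 28·6.25 + 101·9.3636 + 26·2.2801 = 2239.2486.
s²ₚ = 2239.2486 / 239 = 9.369241... → 9.3692.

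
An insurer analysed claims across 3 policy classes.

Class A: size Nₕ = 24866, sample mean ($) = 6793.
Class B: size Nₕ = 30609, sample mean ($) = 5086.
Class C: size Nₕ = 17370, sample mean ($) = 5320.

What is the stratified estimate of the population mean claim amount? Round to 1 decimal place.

x̄_st = (Σ Nₕx̄ₕ) / (Σ Nₕ) = (24866·6793 + 30609·5086 + 17370·5320) / 72845
= 417000512 / 72845 = 5724.491... → 5724.5.

5724.5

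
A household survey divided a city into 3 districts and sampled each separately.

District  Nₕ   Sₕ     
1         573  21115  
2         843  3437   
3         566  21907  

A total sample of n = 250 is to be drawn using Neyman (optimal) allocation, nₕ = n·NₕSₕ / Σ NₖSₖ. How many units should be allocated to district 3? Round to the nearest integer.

Σ NₕSₕ = 573·21115 + 843·3437 + 566·21907 = 27395648.
Share for 3: 12399362/27395648 = 0.45260.
n_3 = 250 × 0.45260 = 113.151... → 113.

113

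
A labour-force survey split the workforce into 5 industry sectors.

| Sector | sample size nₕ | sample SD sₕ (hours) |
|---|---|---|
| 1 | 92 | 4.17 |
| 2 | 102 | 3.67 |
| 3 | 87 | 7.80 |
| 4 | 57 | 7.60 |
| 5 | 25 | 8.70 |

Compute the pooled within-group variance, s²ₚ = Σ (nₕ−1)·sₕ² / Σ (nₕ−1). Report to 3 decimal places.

36.944

Degrees of freedom: 91 + 101 + 86 + 56 + 24 = 358.
Σ(nₕ−1)sₕ² = 91·17.3889 + 101·13.4689 + 86·60.84 + 56·57.76 + 24·75.69 = 13226.1088.
s²ₚ = 13226.1088 / 358 = 36.94444... → 36.944.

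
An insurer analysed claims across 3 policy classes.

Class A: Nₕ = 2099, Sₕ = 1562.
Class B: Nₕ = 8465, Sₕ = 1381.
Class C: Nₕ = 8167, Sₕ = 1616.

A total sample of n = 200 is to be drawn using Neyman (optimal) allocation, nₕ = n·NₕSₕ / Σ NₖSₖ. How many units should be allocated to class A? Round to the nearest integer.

Σ NₕSₕ = 2099·1562 + 8465·1381 + 8167·1616 = 28166675.
Share for A: 3278638/28166675 = 0.11640.
n_A = 200 × 0.11640 = 23.280... → 23.

23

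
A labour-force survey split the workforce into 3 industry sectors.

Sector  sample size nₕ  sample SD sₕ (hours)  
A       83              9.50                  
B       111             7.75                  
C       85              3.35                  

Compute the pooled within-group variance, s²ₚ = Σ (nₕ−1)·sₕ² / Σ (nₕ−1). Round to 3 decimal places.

54.167

Degrees of freedom: 82 + 110 + 84 = 276.
Σ(nₕ−1)sₕ² = 82·90.25 + 110·60.0625 + 84·11.2225 = 14950.065.
s²ₚ = 14950.065 / 276 = 54.16690... → 54.167.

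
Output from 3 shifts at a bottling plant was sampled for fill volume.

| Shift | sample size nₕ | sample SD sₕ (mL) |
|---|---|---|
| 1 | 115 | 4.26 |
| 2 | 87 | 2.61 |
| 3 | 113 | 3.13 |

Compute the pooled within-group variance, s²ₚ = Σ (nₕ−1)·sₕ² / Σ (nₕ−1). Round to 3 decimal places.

12.025

1: (115−1)·4.26² = 114·18.1476 = 2068.8264
2: (87−1)·2.61² = 86·6.8121 = 585.8406
3: (113−1)·3.13² = 112·9.7969 = 1097.2528
Numerator = 3751.9198; denominator = Σ(nₕ−1) = 312.
s²ₚ = 3751.9198/312 = 12.02538... → 12.025.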